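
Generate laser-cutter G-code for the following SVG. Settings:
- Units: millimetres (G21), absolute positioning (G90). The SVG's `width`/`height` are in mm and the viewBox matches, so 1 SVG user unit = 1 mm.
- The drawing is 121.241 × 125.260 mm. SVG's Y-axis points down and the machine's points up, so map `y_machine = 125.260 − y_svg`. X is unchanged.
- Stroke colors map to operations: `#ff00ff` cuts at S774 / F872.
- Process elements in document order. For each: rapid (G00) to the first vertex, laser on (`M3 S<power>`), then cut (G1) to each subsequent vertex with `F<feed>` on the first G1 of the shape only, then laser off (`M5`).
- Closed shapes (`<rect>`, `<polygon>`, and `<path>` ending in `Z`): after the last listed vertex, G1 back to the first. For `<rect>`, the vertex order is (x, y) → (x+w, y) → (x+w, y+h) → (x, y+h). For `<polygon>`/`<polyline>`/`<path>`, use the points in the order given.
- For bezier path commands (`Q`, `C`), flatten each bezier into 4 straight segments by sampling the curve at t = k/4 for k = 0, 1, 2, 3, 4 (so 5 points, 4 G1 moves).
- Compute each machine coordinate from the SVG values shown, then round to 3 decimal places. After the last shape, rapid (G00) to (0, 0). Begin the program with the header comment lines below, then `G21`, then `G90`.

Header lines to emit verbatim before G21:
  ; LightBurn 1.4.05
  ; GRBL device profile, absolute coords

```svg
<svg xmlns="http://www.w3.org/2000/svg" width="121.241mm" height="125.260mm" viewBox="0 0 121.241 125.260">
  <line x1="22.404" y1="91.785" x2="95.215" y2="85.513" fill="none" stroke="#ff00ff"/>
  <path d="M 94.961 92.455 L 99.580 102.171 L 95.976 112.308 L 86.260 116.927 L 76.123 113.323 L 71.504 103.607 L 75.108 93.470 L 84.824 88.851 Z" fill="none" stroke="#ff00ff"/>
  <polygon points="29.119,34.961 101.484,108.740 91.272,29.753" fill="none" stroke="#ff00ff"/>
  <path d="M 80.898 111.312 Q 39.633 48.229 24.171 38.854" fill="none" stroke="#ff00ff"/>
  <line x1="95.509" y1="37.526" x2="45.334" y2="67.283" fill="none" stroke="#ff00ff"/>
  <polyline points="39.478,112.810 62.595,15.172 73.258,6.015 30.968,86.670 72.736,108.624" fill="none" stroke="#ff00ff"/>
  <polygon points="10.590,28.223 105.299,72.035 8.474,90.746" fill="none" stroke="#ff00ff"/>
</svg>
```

viewBox `0 0 121.241 125.260` with mm width/height → 1 unit = 1 mm. Flip: y_m = 125.260 − y_svg.

**Shape 1** — `<line>` line segment, stroke `#ff00ff` → cut (S774, F872). Machine vertices: (22.404,33.475) → (95.215,39.747). Open path.

**Shape 2** — `<path>` regular polygon, stroke `#ff00ff` → cut (S774, F872). Machine vertices: (94.961,32.805) → (99.580,23.089) → (95.976,12.952) → (86.260,8.333) → (76.123,11.937) → (71.504,21.653) → (75.108,31.790) → (84.824,36.409) → (94.961,32.805). Closed: final G1 returns to the first vertex.

**Shape 3** — `<polygon>` closed polygon, stroke `#ff00ff` → cut (S774, F872). Machine vertices: (29.119,90.299) → (101.484,16.520) → (91.272,95.507) → (29.119,90.299). Closed: final G1 returns to the first vertex.

**Shape 4** — `<path>` quadratic bezier, stroke `#ff00ff` → cut (S774, F872). Control points (SVG): P0=(80.898,111.312), P1=(39.633,48.229), P2=(24.171,38.854); sampled at t=k/4. Machine vertices: (80.898,13.948) → (61.878,42.133) → (46.084,63.604) → (33.515,78.362) → (24.171,86.406). Open path.

**Shape 5** — `<line>` line segment, stroke `#ff00ff` → cut (S774, F872). Machine vertices: (95.509,87.734) → (45.334,57.977). Open path.

**Shape 6** — `<polyline>` open polyline, stroke `#ff00ff` → cut (S774, F872). Machine vertices: (39.478,12.450) → (62.595,110.088) → (73.258,119.245) → (30.968,38.590) → (72.736,16.636). Open path.

**Shape 7** — `<polygon>` closed polygon, stroke `#ff00ff` → cut (S774, F872). Machine vertices: (10.590,97.037) → (105.299,53.225) → (8.474,34.514) → (10.590,97.037). Closed: final G1 returns to the first vertex.

; LightBurn 1.4.05
; GRBL device profile, absolute coords
G21
G90
G00 X22.404 Y33.475
M3 S774
G1 X95.215 Y39.747 F872
M5
G00 X94.961 Y32.805
M3 S774
G1 X99.580 Y23.089 F872
G1 X95.976 Y12.952
G1 X86.260 Y8.333
G1 X76.123 Y11.937
G1 X71.504 Y21.653
G1 X75.108 Y31.790
G1 X84.824 Y36.409
G1 X94.961 Y32.805
M5
G00 X29.119 Y90.299
M3 S774
G1 X101.484 Y16.520 F872
G1 X91.272 Y95.507
G1 X29.119 Y90.299
M5
G00 X80.898 Y13.948
M3 S774
G1 X61.878 Y42.133 F872
G1 X46.084 Y63.604
G1 X33.515 Y78.362
G1 X24.171 Y86.406
M5
G00 X95.509 Y87.734
M3 S774
G1 X45.334 Y57.977 F872
M5
G00 X39.478 Y12.450
M3 S774
G1 X62.595 Y110.088 F872
G1 X73.258 Y119.245
G1 X30.968 Y38.590
G1 X72.736 Y16.636
M5
G00 X10.590 Y97.037
M3 S774
G1 X105.299 Y53.225 F872
G1 X8.474 Y34.514
G1 X10.590 Y97.037
M5
G00 X0.000 Y0.000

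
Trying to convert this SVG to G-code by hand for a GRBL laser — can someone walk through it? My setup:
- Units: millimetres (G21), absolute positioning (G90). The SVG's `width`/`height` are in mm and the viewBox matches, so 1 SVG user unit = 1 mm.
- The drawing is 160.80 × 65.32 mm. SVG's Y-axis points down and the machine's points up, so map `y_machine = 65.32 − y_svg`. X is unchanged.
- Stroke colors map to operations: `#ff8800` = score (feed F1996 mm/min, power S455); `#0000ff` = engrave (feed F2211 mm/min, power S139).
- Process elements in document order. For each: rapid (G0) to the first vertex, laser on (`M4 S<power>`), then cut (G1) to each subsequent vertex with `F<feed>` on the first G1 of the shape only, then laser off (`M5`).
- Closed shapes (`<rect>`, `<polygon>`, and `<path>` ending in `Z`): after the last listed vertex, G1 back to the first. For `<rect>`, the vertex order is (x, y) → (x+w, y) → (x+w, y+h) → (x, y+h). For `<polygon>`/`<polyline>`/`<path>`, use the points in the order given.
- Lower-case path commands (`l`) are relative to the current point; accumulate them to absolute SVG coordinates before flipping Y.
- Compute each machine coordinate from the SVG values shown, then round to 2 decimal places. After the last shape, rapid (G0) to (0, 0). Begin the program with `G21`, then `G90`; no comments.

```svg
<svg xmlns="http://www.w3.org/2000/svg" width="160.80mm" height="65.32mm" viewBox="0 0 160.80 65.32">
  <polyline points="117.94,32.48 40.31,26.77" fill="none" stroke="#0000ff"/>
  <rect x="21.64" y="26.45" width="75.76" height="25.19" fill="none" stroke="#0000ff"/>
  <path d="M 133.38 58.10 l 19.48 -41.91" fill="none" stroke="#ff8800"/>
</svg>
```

G21
G90
G0 X117.94 Y32.84
M4 S139
G1 X40.31 Y38.55 F2211
M5
G0 X21.64 Y38.87
M4 S139
G1 X97.40 Y38.87 F2211
G1 X97.40 Y13.68
G1 X21.64 Y13.68
G1 X21.64 Y38.87
M5
G0 X133.38 Y7.22
M4 S455
G1 X152.86 Y49.13 F1996
M5
G0 X0.00 Y0.00

Since the viewBox matches the mm dimensions, user units are millimetres directly. The only transform is the Y-flip y_m = 65.32 − y_svg.

Shape 1 is a line segment drawn with `<polyline>`. Its stroke #0000ff means engrave at S139, F2211. After flipping Y the toolpath is (117.94,32.84) → (40.31,38.55).

Shape 2 is a rectangle drawn with `<rect>`. Its stroke #0000ff means engrave at S139, F2211. After flipping Y the toolpath is (21.64,38.87) → (97.40,38.87) → (97.40,13.68) → (21.64,13.68) → (21.64,38.87), returning to the start.

Shape 3 is a line segment drawn with `<path>`. Its stroke #ff8800 means score at S455, F1996. After flipping Y the toolpath is (133.38,7.22) → (152.86,49.13).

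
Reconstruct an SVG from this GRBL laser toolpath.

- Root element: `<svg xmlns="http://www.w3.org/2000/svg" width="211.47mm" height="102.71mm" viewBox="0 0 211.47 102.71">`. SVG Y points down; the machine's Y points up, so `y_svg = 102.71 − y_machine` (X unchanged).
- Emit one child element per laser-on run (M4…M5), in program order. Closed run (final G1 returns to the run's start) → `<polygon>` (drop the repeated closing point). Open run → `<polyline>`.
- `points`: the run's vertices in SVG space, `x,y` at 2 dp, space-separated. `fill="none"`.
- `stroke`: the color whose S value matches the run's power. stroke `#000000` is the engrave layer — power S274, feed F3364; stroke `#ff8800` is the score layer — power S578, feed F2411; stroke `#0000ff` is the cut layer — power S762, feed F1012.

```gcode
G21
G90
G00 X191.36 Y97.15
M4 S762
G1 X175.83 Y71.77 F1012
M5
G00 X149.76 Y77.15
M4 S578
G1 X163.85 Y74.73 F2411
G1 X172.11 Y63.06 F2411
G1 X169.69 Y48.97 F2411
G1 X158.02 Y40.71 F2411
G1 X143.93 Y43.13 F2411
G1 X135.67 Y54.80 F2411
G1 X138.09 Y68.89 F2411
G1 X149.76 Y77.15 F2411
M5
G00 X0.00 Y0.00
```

<svg xmlns="http://www.w3.org/2000/svg" width="211.47mm" height="102.71mm" viewBox="0 0 211.47 102.71">
  <polyline points="191.36,5.56 175.83,30.94" fill="none" stroke="#0000ff"/>
  <polygon points="149.76,25.56 163.85,27.98 172.11,39.65 169.69,53.74 158.02,62.00 143.93,59.58 135.67,47.91 138.09,33.82" fill="none" stroke="#ff8800"/>
</svg>

y_svg = 102.71 − y_m.

[1] S762→`#0000ff` (cut); open run; points: 191.36,5.56 175.83,30.94

[2] S578→`#ff8800` (score); closed run; points: 149.76,25.56 163.85,27.98 172.11,39.65 169.69,53.74 158.02,62.00 143.93,59.58 135.67,47.91 138.09,33.82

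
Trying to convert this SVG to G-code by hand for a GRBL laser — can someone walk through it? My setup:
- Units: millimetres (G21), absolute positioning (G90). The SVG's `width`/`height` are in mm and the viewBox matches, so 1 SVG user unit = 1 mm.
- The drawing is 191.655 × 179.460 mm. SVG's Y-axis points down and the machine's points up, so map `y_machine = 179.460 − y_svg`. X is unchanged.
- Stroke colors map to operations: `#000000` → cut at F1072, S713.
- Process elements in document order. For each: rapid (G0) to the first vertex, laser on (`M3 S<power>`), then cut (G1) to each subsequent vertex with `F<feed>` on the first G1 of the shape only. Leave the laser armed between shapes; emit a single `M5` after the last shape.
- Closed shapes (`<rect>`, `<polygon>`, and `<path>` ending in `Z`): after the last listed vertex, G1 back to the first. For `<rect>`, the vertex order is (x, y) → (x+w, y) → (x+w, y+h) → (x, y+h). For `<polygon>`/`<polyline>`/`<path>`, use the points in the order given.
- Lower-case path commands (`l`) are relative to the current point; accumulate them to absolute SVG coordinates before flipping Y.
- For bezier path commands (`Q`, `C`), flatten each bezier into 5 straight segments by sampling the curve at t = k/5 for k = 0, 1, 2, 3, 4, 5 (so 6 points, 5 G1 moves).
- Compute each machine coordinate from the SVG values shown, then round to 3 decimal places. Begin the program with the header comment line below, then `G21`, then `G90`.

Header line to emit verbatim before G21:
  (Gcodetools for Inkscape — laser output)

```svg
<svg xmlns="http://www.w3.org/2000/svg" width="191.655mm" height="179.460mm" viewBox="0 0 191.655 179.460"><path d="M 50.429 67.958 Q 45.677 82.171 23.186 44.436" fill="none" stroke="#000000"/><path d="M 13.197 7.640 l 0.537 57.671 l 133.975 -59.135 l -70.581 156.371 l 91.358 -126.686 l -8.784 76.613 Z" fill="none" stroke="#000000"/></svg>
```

1 u = 1 mm; y_m = 179.460 − y.

[1] `<path>` quadratic bezier, #000000→cut S713 F1072: (50.429,111.502) → (47.819,107.895) → (43.789,108.443) → (38.341,113.148) → (31.473,122.008) → (23.186,135.024)

[2] `<path>` closed polygon, #000000→cut S713 F1072: (13.197,171.820) → (13.734,114.149) → (147.709,173.284) → (77.128,16.913) → (168.486,143.599) → (159.702,66.986) → (13.197,171.820) (closed)

(Gcodetools for Inkscape — laser output)
G21
G90
G0 X50.429 Y111.502
M3 S713
G1 X47.819 Y107.895 F1072
G1 X43.789 Y108.443
G1 X38.341 Y113.148
G1 X31.473 Y122.008
G1 X23.186 Y135.024
G0 X13.197 Y171.820
M3 S713
G1 X13.734 Y114.149 F1072
G1 X147.709 Y173.284
G1 X77.128 Y16.913
G1 X168.486 Y143.599
G1 X159.702 Y66.986
G1 X13.197 Y171.820
M5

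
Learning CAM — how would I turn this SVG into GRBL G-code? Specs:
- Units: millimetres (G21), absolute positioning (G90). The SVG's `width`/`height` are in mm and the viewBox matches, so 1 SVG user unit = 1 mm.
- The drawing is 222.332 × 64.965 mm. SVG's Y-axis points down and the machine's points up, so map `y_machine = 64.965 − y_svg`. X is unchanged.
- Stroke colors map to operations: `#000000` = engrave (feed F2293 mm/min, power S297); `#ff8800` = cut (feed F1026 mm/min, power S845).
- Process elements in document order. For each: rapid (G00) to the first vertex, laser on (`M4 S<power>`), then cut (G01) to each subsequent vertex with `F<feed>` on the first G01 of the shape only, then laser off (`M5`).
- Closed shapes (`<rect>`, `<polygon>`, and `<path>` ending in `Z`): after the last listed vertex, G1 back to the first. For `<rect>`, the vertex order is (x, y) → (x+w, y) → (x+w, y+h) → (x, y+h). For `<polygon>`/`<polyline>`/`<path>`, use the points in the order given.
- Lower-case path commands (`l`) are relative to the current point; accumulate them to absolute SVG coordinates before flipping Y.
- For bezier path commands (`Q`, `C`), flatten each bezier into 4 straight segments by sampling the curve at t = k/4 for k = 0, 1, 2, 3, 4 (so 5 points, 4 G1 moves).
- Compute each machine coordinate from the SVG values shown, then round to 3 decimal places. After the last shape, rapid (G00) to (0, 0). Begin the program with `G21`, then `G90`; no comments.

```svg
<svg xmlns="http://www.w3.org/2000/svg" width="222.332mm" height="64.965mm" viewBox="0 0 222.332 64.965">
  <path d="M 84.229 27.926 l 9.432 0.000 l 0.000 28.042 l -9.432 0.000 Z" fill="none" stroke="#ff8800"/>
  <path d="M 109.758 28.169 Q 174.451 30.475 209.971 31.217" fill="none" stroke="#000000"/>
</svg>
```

G21
G90
G00 X84.229 Y37.039
M4 S845
G01 X93.661 Y37.039 F1026
G01 X93.661 Y8.997
G01 X84.229 Y8.997
G01 X84.229 Y37.039
M5
G00 X109.758 Y36.796
M4 S297
G01 X140.281 Y35.741 F2293
G01 X167.158 Y34.881
G01 X190.388 Y34.217
G01 X209.971 Y33.748
M5
G00 X0.000 Y0.000

1 u = 1 mm; y_m = 64.965 − y.

[1] `<path>` rectangle, #ff8800→cut S845 F1026: (84.229,37.039) → (93.661,37.039) → (93.661,8.997) → (84.229,8.997) → (84.229,37.039) (closed)

[2] `<path>` quadratic bezier, #000000→engrave S297 F2293: (109.758,36.796) → (140.281,35.741) → (167.158,34.881) → (190.388,34.217) → (209.971,33.748)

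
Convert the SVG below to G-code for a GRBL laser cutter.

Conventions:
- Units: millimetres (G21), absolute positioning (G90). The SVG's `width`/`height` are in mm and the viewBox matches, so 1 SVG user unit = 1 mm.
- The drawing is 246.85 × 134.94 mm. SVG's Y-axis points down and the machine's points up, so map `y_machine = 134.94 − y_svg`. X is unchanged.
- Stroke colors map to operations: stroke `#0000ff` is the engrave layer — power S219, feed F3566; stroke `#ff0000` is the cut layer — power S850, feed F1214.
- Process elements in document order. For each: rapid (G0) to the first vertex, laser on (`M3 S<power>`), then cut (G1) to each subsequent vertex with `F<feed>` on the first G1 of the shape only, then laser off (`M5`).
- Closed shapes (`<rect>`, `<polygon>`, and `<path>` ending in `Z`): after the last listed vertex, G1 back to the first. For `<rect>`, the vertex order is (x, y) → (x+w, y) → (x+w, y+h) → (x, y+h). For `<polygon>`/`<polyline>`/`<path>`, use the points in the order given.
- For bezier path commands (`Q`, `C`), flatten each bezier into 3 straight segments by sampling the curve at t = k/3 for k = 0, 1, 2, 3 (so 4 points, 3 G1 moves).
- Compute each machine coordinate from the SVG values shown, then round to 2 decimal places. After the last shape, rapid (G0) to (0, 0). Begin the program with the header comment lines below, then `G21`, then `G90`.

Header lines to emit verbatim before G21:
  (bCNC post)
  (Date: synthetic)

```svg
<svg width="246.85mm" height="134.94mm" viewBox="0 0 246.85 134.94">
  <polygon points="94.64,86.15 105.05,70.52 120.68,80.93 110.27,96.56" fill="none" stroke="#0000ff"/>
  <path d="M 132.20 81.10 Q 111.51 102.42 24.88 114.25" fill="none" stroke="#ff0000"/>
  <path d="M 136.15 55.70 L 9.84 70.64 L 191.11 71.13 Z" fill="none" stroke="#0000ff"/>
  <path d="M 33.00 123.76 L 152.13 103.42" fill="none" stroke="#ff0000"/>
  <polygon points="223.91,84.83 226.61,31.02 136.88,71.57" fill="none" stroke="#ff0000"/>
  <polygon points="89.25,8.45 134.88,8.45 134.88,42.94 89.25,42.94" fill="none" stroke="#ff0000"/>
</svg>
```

(bCNC post)
(Date: synthetic)
G21
G90
G0 X94.64 Y48.79
M3 S219
G1 X105.05 Y64.42 F3566
G1 X120.68 Y54.01
G1 X110.27 Y38.38
G1 X94.64 Y48.79
M5
G0 X132.20 Y53.84
M3 S850
G1 X111.08 Y40.68 F1214
G1 X75.31 Y29.63
G1 X24.88 Y20.69
M5
G0 X136.15 Y79.24
M3 S219
G1 X9.84 Y64.30 F3566
G1 X191.11 Y63.81
G1 X136.15 Y79.24
M5
G0 X33.00 Y11.18
M3 S850
G1 X152.13 Y31.52 F1214
M5
G0 X223.91 Y50.11
M3 S850
G1 X226.61 Y103.92 F1214
G1 X136.88 Y63.37
G1 X223.91 Y50.11
M5
G0 X89.25 Y126.49
M3 S850
G1 X134.88 Y126.49 F1214
G1 X134.88 Y92.00
G1 X89.25 Y92.00
G1 X89.25 Y126.49
M5
G0 X0.00 Y0.00

Since the viewBox matches the mm dimensions, user units are millimetres directly. The only transform is the Y-flip y_m = 134.94 − y_svg.

Shape 1 is a regular polygon drawn with `<polygon>`. Its stroke #0000ff means engrave at S219, F3566. After flipping Y the toolpath is (94.64,48.79) → (105.05,64.42) → (120.68,54.01) → (110.27,38.38) → (94.64,48.79), returning to the start.

Shape 2 is a quadratic bezier drawn with `<path>`. Its stroke #ff0000 means cut at S850, F1214. After flipping Y the toolpath is (132.20,53.84) → (111.08,40.68) → (75.31,29.63) → (24.88,20.69).

Shape 3 is a closed polygon drawn with `<path>`. Its stroke #0000ff means engrave at S219, F3566. After flipping Y the toolpath is (136.15,79.24) → (9.84,64.30) → (191.11,63.81) → (136.15,79.24), returning to the start.

Shape 4 is a line segment drawn with `<path>`. Its stroke #ff0000 means cut at S850, F1214. After flipping Y the toolpath is (33.00,11.18) → (152.13,31.52).

Shape 5 is a closed polygon drawn with `<polygon>`. Its stroke #ff0000 means cut at S850, F1214. After flipping Y the toolpath is (223.91,50.11) → (226.61,103.92) → (136.88,63.37) → (223.91,50.11), returning to the start.

Shape 6 is a rectangle drawn with `<polygon>`. Its stroke #ff0000 means cut at S850, F1214. After flipping Y the toolpath is (89.25,126.49) → (134.88,126.49) → (134.88,92.00) → (89.25,92.00) → (89.25,126.49), returning to the start.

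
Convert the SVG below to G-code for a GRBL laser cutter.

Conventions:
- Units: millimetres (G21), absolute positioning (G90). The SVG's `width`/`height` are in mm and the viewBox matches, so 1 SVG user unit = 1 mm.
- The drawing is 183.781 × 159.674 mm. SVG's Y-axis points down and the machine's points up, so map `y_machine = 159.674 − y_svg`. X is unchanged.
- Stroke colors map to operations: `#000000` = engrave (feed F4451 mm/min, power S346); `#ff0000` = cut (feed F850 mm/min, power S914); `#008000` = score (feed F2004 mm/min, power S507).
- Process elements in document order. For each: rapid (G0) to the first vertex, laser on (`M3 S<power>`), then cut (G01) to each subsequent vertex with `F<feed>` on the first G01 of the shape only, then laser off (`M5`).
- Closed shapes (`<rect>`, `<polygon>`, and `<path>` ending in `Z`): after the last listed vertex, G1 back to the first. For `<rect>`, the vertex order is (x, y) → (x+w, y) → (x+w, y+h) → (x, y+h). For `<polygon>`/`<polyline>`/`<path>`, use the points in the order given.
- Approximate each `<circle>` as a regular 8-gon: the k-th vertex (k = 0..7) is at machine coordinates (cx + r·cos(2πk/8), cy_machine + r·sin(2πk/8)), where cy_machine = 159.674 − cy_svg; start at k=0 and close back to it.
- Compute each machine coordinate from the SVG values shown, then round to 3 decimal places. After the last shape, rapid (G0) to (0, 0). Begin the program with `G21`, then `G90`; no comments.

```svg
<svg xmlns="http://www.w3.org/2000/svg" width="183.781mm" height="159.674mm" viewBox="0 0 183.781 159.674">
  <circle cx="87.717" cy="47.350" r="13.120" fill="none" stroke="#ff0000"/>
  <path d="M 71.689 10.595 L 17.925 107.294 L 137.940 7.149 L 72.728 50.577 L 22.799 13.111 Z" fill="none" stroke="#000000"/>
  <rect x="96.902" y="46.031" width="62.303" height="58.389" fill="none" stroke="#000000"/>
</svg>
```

G21
G90
G0 X100.837 Y112.324
M3 S914
G01 X96.994 Y121.601 F850
G01 X87.717 Y125.444
G01 X78.440 Y121.601
G01 X74.597 Y112.324
G01 X78.440 Y103.047
G01 X87.717 Y99.204
G01 X96.994 Y103.047
G01 X100.837 Y112.324
M5
G0 X71.689 Y149.079
M3 S346
G01 X17.925 Y52.380 F4451
G01 X137.940 Y152.525
G01 X72.728 Y109.097
G01 X22.799 Y146.563
G01 X71.689 Y149.079
M5
G0 X96.902 Y113.643
M3 S346
G01 X159.205 Y113.643 F4451
G01 X159.205 Y55.254
G01 X96.902 Y55.254
G01 X96.902 Y113.643
M5
G0 X0.000 Y0.000

viewBox `0 0 183.781 159.674` with mm width/height → 1 unit = 1 mm. Flip: y_m = 159.674 − y_svg.

**Shape 1** — `<circle>` circle, stroke `#ff0000` → cut (S914, F850). Machine vertices: (100.837,112.324) → (96.994,121.601) → (87.717,125.444) → (78.440,121.601) → (74.597,112.324) → (78.440,103.047) → (87.717,99.204) → (96.994,103.047) → (100.837,112.324). Closed: final G1 returns to the first vertex.

**Shape 2** — `<path>` closed polygon, stroke `#000000` → engrave (S346, F4451). Machine vertices: (71.689,149.079) → (17.925,52.380) → (137.940,152.525) → (72.728,109.097) → (22.799,146.563) → (71.689,149.079). Closed: final G1 returns to the first vertex.

**Shape 3** — `<rect>` rectangle, stroke `#000000` → engrave (S346, F4451). Machine vertices: (96.902,113.643) → (159.205,113.643) → (159.205,55.254) → (96.902,55.254) → (96.902,113.643). Closed: final G1 returns to the first vertex.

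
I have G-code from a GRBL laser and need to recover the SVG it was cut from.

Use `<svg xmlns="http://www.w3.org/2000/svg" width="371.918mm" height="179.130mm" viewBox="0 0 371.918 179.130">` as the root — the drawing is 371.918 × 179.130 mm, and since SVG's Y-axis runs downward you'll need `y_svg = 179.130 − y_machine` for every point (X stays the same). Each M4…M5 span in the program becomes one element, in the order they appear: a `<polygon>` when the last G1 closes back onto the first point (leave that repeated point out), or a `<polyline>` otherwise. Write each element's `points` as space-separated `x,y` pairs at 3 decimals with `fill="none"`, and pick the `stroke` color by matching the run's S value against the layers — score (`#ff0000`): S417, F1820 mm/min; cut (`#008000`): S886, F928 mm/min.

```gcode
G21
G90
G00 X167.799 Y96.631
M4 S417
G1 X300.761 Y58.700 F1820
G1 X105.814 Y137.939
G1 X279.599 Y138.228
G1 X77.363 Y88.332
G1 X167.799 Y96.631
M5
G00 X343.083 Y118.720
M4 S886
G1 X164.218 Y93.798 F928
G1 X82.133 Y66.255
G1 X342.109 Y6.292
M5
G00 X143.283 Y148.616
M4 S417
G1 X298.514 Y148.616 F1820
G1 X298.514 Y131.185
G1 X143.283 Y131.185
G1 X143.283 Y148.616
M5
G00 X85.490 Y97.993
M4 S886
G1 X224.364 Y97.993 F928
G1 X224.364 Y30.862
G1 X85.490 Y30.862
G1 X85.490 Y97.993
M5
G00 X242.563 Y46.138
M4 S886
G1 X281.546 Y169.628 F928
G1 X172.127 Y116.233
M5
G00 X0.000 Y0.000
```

Each laser-on run becomes one SVG element. Flip Y back into SVG space with y_svg = 179.130 − y_machine.

Run 1: S417 ⇒ score layer `#ff0000`. The run returns to its start, so emit a `<polygon>` with points (Y-flipped): 167.799,82.499 300.761,120.430 105.814,41.191 279.599,40.902 77.363,90.798.

Run 2: the run's S886 means `#008000` (cut). The run is open, so emit a `<polyline>` with points (Y-flipped): 343.083,60.410 164.218,85.332 82.133,112.875 342.109,172.838.

Run 3: S417 ⇒ score layer `#ff0000`. The run returns to its start, so emit a `<polygon>` with points (Y-flipped): 143.283,30.514 298.514,30.514 298.514,47.945 143.283,47.945.

Run 4: power S886 maps to stroke `#008000` (cut). The run returns to its start, so emit a `<polygon>` with points (Y-flipped): 85.490,81.137 224.364,81.137 224.364,148.268 85.490,148.268.

Run 5: power S886 maps to stroke `#008000` (cut). The run is open, so emit a `<polyline>` with points (Y-flipped): 242.563,132.992 281.546,9.502 172.127,62.897.

<svg xmlns="http://www.w3.org/2000/svg" width="371.918mm" height="179.130mm" viewBox="0 0 371.918 179.130">
  <polygon points="167.799,82.499 300.761,120.430 105.814,41.191 279.599,40.902 77.363,90.798" fill="none" stroke="#ff0000"/>
  <polyline points="343.083,60.410 164.218,85.332 82.133,112.875 342.109,172.838" fill="none" stroke="#008000"/>
  <polygon points="143.283,30.514 298.514,30.514 298.514,47.945 143.283,47.945" fill="none" stroke="#ff0000"/>
  <polygon points="85.490,81.137 224.364,81.137 224.364,148.268 85.490,148.268" fill="none" stroke="#008000"/>
  <polyline points="242.563,132.992 281.546,9.502 172.127,62.897" fill="none" stroke="#008000"/>
</svg>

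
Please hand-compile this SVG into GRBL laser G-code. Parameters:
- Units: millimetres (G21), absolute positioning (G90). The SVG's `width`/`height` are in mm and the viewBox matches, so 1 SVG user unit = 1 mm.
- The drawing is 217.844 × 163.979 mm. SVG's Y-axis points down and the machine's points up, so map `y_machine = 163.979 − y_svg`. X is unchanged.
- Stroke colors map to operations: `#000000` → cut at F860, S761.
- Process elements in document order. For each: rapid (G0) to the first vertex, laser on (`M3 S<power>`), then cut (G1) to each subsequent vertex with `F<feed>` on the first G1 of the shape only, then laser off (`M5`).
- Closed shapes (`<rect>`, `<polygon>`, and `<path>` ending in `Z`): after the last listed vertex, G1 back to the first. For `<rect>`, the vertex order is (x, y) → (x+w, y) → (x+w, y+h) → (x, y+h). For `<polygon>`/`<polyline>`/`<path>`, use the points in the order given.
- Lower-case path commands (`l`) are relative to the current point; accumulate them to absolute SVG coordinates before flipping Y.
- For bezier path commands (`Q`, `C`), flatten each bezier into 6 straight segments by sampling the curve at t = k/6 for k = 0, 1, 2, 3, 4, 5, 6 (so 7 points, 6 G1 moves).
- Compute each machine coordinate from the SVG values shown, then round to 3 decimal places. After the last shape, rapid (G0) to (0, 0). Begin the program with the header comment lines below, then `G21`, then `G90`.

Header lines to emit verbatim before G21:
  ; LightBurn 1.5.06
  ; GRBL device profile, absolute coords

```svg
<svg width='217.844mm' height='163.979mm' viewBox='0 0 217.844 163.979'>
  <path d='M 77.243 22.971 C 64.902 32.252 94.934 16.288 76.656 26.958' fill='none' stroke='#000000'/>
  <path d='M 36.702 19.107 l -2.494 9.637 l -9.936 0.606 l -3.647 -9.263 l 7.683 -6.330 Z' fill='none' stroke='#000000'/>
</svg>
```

; LightBurn 1.5.06
; GRBL device profile, absolute coords
G21
G90
G0 X77.243 Y141.008
M3 S761
G1 X74.184 Y138.231 F860
G1 X75.668 Y138.221
G1 X79.176 Y139.535
G1 X82.189 Y140.734
G1 X82.189 Y140.377
G1 X76.656 Y137.021
M5
G0 X36.702 Y144.872
M3 S761
G1 X34.208 Y135.235 F860
G1 X24.272 Y134.629
G1 X20.625 Y143.892
G1 X28.308 Y150.222
G1 X36.702 Y144.872
M5
G0 X0.000 Y0.000

viewBox `0 0 217.844 163.979` with mm width/height → 1 unit = 1 mm. Flip: y_m = 163.979 − y_svg.

**Shape 1** — `<path>` cubic bezier, stroke `#000000` → cut (S761, F860). Control points (SVG): P0=(77.243,22.971), P1=(64.902,32.252), P2=(94.934,16.288), P3=(76.656,26.958); sampled at t=k/6. Machine vertices: (77.243,141.008) → (74.184,138.231) → (75.668,138.221) → (79.176,139.535) → (82.189,140.734) → (82.189,140.377) → (76.656,137.021). Open path.

**Shape 2** — `<path>` regular polygon, stroke `#000000` → cut (S761, F860). Machine vertices: (36.702,144.872) → (34.208,135.235) → (24.272,134.629) → (20.625,143.892) → (28.308,150.222) → (36.702,144.872). Closed: final G1 returns to the first vertex.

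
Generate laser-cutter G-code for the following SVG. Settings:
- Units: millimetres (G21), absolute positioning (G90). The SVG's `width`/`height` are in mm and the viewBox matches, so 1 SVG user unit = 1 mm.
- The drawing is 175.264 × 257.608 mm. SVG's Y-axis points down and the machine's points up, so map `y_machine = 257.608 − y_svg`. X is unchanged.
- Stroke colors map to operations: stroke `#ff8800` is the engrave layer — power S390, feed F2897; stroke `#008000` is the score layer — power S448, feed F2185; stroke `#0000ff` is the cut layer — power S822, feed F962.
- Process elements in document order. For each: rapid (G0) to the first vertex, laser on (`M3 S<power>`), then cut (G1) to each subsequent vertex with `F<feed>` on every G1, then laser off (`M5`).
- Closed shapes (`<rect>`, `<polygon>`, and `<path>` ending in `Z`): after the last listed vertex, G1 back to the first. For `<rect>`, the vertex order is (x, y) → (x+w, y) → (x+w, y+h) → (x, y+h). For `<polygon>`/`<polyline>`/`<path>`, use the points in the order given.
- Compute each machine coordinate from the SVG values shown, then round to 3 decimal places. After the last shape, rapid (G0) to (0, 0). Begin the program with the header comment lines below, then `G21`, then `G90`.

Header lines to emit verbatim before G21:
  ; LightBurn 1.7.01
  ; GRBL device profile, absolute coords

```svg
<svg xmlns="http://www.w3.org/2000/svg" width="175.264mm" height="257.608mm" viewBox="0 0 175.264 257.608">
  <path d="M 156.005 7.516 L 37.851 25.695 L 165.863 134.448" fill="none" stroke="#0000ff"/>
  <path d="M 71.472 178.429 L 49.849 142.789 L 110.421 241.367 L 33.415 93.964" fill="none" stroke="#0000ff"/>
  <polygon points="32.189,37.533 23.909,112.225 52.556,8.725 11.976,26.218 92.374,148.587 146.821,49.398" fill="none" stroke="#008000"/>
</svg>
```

; LightBurn 1.7.01
; GRBL device profile, absolute coords
G21
G90
G0 X156.005 Y250.092
M3 S822
G1 X37.851 Y231.913 F962
G1 X165.863 Y123.160 F962
M5
G0 X71.472 Y79.179
M3 S822
G1 X49.849 Y114.819 F962
G1 X110.421 Y16.241 F962
G1 X33.415 Y163.644 F962
M5
G0 X32.189 Y220.075
M3 S448
G1 X23.909 Y145.383 F2185
G1 X52.556 Y248.883 F2185
G1 X11.976 Y231.390 F2185
G1 X92.374 Y109.021 F2185
G1 X146.821 Y208.210 F2185
G1 X32.189 Y220.075 F2185
M5
G0 X0.000 Y0.000

viewBox `0 0 175.264 257.608` with mm width/height → 1 unit = 1 mm. Flip: y_m = 257.608 − y_svg.

**Shape 1** — `<path>` open polyline, stroke `#0000ff` → cut (S822, F962). Machine vertices: (156.005,250.092) → (37.851,231.913) → (165.863,123.160). Open path.

**Shape 2** — `<path>` open polyline, stroke `#0000ff` → cut (S822, F962). Machine vertices: (71.472,79.179) → (49.849,114.819) → (110.421,16.241) → (33.415,163.644). Open path.

**Shape 3** — `<polygon>` closed polygon, stroke `#008000` → score (S448, F2185). Machine vertices: (32.189,220.075) → (23.909,145.383) → (52.556,248.883) → (11.976,231.390) → (92.374,109.021) → (146.821,208.210) → (32.189,220.075). Closed: final G1 returns to the first vertex.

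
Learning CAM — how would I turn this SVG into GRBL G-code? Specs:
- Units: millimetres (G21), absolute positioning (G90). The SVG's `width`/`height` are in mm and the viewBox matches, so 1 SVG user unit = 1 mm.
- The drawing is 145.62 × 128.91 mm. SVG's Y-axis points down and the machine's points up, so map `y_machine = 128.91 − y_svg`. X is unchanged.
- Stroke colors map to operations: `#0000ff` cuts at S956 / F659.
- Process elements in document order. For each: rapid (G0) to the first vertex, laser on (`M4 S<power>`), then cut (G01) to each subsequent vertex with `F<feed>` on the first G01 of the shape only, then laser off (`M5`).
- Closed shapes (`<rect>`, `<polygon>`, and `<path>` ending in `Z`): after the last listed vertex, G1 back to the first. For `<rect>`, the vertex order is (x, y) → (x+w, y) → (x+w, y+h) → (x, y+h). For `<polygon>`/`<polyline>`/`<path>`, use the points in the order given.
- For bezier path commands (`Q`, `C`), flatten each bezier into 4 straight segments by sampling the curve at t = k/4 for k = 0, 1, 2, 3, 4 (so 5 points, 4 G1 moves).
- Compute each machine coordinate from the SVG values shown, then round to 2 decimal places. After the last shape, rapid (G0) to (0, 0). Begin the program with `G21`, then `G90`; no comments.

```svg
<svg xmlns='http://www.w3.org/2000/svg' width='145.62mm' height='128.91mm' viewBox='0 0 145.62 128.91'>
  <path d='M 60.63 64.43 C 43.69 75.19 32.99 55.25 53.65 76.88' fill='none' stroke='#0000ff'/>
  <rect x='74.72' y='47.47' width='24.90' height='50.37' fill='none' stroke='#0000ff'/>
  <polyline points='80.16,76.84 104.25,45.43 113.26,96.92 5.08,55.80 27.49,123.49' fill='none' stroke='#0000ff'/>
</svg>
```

Since the viewBox matches the mm dimensions, user units are millimetres directly. The only transform is the Y-flip y_m = 128.91 − y_svg.

Shape 1 is a cubic bezier drawn with `<path>`. Its stroke #0000ff means cut at S956, F659. After flipping Y the toolpath is (60.63,64.48) → (49.49,61.04) → (43.04,62.33) → (43.64,61.59) → (53.65,52.03).

Shape 2 is a rectangle drawn with `<rect>`. Its stroke #0000ff means cut at S956, F659. After flipping Y the toolpath is (74.72,81.44) → (99.62,81.44) → (99.62,31.07) → (74.72,31.07) → (74.72,81.44), returning to the start.

Shape 3 is a open polyline drawn with `<polyline>`. Its stroke #0000ff means cut at S956, F659. After flipping Y the toolpath is (80.16,52.07) → (104.25,83.48) → (113.26,31.99) → (5.08,73.11) → (27.49,5.42).

G21
G90
G0 X60.63 Y64.48
M4 S956
G01 X49.49 Y61.04 F659
G01 X43.04 Y62.33
G01 X43.64 Y61.59
G01 X53.65 Y52.03
M5
G0 X74.72 Y81.44
M4 S956
G01 X99.62 Y81.44 F659
G01 X99.62 Y31.07
G01 X74.72 Y31.07
G01 X74.72 Y81.44
M5
G0 X80.16 Y52.07
M4 S956
G01 X104.25 Y83.48 F659
G01 X113.26 Y31.99
G01 X5.08 Y73.11
G01 X27.49 Y5.42
M5
G0 X0.00 Y0.00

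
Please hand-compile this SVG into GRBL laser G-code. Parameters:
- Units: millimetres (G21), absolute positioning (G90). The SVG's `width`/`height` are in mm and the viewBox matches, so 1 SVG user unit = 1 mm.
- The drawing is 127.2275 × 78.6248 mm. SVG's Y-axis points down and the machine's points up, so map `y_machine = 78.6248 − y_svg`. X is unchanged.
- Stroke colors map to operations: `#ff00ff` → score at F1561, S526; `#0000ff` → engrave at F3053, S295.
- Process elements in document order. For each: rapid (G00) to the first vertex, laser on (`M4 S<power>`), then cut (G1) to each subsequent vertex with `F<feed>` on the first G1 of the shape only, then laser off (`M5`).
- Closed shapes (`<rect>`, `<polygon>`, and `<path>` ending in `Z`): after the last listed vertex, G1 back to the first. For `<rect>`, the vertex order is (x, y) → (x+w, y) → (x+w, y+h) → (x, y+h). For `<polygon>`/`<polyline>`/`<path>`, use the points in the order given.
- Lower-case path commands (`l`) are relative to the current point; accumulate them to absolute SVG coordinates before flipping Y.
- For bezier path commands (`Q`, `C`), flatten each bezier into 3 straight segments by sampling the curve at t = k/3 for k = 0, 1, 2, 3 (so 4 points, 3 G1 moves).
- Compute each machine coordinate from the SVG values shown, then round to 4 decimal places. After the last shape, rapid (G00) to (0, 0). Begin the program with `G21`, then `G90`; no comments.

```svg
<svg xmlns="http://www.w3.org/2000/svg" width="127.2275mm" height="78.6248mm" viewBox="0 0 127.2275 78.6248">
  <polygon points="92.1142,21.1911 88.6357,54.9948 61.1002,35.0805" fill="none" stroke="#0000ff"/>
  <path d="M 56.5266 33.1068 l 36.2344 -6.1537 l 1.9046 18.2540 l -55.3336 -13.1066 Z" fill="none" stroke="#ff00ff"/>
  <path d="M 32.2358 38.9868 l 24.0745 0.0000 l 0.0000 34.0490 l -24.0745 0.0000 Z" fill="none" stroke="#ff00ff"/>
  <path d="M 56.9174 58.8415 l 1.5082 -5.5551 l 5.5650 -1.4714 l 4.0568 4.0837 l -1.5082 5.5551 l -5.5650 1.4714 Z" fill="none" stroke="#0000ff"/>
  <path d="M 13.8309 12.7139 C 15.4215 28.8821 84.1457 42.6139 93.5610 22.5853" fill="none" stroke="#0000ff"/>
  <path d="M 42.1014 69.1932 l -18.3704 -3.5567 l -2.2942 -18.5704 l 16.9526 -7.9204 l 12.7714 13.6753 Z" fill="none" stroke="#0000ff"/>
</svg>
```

viewBox `0 0 127.2275 78.6248` with mm width/height → 1 unit = 1 mm. Flip: y_m = 78.6248 − y_svg.

**Shape 1** — `<polygon>` regular polygon, stroke `#0000ff` → engrave (S295, F3053). Machine vertices: (92.1142,57.4337) → (88.6357,23.6300) → (61.1002,43.5443) → (92.1142,57.4337). Closed: final G1 returns to the first vertex.

**Shape 2** — `<path>` closed polygon, stroke `#ff00ff` → score (S526, F1561). Machine vertices: (56.5266,45.5180) → (92.7610,51.6717) → (94.6656,33.4177) → (39.3320,46.5243) → (56.5266,45.5180). Closed: final G1 returns to the first vertex.

**Shape 3** — `<path>` rectangle, stroke `#ff00ff` → score (S526, F1561). Machine vertices: (32.2358,39.6380) → (56.3103,39.6380) → (56.3103,5.5890) → (32.2358,5.5890) → (32.2358,39.6380). Closed: final G1 returns to the first vertex.

**Shape 4** — `<path>` regular polygon, stroke `#0000ff` → engrave (S295, F3053). Machine vertices: (56.9174,19.7833) → (58.4256,25.3384) → (63.9906,26.8098) → (68.0474,22.7261) → (66.5392,17.1710) → (60.9742,15.6996) → (56.9174,19.7833). Closed: final G1 returns to the first vertex.

**Shape 5** — `<path>` cubic bezier, stroke `#0000ff` → engrave (S295, F3053). Control points (SVG): P0=(13.8309,12.7139), P1=(15.4215,28.8821), P2=(84.1457,42.6139), P3=(93.5610,22.5853); sampled at t=k/3. Machine vertices: (13.8309,65.9109) → (33.1163,51.7150) → (69.0591,46.1042) → (93.5610,56.0395). Open path.

**Shape 6** — `<path>` regular polygon, stroke `#0000ff` → engrave (S295, F3053). Machine vertices: (42.1014,9.4316) → (23.7310,12.9883) → (21.4368,31.5587) → (38.3894,39.4791) → (51.1608,25.8038) → (42.1014,9.4316). Closed: final G1 returns to the first vertex.

G21
G90
G00 X92.1142 Y57.4337
M4 S295
G1 X88.6357 Y23.6300 F3053
G1 X61.1002 Y43.5443
G1 X92.1142 Y57.4337
M5
G00 X56.5266 Y45.5180
M4 S526
G1 X92.7610 Y51.6717 F1561
G1 X94.6656 Y33.4177
G1 X39.3320 Y46.5243
G1 X56.5266 Y45.5180
M5
G00 X32.2358 Y39.6380
M4 S526
G1 X56.3103 Y39.6380 F1561
G1 X56.3103 Y5.5890
G1 X32.2358 Y5.5890
G1 X32.2358 Y39.6380
M5
G00 X56.9174 Y19.7833
M4 S295
G1 X58.4256 Y25.3384 F3053
G1 X63.9906 Y26.8098
G1 X68.0474 Y22.7261
G1 X66.5392 Y17.1710
G1 X60.9742 Y15.6996
G1 X56.9174 Y19.7833
M5
G00 X13.8309 Y65.9109
M4 S295
G1 X33.1163 Y51.7150 F3053
G1 X69.0591 Y46.1042
G1 X93.5610 Y56.0395
M5
G00 X42.1014 Y9.4316
M4 S295
G1 X23.7310 Y12.9883 F3053
G1 X21.4368 Y31.5587
G1 X38.3894 Y39.4791
G1 X51.1608 Y25.8038
G1 X42.1014 Y9.4316
M5
G00 X0.0000 Y0.0000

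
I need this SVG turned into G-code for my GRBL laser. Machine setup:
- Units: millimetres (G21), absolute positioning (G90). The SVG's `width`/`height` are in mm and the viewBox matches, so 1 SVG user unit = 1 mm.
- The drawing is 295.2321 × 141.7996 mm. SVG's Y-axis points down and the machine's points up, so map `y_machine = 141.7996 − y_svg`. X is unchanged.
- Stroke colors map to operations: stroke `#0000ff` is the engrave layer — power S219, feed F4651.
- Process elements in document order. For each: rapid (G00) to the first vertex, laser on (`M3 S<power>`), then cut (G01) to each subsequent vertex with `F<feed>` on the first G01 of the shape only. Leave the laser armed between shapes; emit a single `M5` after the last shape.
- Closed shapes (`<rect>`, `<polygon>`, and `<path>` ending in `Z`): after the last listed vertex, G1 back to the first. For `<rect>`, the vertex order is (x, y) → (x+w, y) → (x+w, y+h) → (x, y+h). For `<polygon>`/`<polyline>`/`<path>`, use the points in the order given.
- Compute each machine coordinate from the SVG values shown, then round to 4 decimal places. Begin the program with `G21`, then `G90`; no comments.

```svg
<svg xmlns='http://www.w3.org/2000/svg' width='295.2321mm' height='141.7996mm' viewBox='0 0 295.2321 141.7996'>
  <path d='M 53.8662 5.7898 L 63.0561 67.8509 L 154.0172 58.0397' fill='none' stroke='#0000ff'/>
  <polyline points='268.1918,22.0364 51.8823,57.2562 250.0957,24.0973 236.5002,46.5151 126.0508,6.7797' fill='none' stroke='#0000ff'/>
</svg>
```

1 u = 1 mm; y_m = 141.7996 − y.

[1] `<path>` open polyline, #0000ff→engrave S219 F4651: (53.8662,136.0098) → (63.0561,73.9487) → (154.0172,83.7599)

[2] `<polyline>` open polyline, #0000ff→engrave S219 F4651: (268.1918,119.7632) → (51.8823,84.5434) → (250.0957,117.7023) → (236.5002,95.2845) → (126.0508,135.0199)

G21
G90
G00 X53.8662 Y136.0098
M3 S219
G01 X63.0561 Y73.9487 F4651
G01 X154.0172 Y83.7599
G00 X268.1918 Y119.7632
M3 S219
G01 X51.8823 Y84.5434 F4651
G01 X250.0957 Y117.7023
G01 X236.5002 Y95.2845
G01 X126.0508 Y135.0199
M5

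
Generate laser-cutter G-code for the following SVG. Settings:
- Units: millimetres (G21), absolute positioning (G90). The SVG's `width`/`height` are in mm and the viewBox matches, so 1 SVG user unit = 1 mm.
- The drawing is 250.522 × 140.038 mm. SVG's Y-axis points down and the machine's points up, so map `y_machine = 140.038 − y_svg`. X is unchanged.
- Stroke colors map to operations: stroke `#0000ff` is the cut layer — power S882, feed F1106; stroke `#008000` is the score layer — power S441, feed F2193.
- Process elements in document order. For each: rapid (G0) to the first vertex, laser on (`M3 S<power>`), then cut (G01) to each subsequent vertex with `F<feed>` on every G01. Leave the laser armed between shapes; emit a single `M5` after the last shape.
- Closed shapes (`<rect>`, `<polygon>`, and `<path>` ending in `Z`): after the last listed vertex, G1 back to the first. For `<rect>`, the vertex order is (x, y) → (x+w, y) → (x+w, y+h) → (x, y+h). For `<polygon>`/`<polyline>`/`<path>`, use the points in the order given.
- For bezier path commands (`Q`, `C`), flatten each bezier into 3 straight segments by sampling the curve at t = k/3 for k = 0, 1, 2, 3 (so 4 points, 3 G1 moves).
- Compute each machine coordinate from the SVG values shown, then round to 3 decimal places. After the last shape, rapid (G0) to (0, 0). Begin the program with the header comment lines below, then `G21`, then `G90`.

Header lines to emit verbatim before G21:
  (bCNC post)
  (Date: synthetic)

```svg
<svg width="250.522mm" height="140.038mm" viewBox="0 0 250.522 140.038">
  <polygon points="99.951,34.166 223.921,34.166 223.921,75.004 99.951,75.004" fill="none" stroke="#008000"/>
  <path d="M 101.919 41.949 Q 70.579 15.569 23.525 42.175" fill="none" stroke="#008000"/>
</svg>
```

(bCNC post)
(Date: synthetic)
G21
G90
G0 X99.951 Y105.872
M3 S441
G01 X223.921 Y105.872 F2193
G01 X223.921 Y65.034 F2193
G01 X99.951 Y65.034 F2193
G01 X99.951 Y105.872 F2193
G0 X101.919 Y98.089
M3 S441
G01 X79.280 Y109.788 F2193
G01 X53.148 Y109.713 F2193
G01 X23.525 Y97.863 F2193
M5
G0 X0.000 Y0.000

1 u = 1 mm; y_m = 140.038 − y.

[1] `<polygon>` rectangle, #008000→score S441 F2193: (99.951,105.872) → (223.921,105.872) → (223.921,65.034) → (99.951,65.034) → (99.951,105.872) (closed)

[2] `<path>` quadratic bezier, #008000→score S441 F2193: (101.919,98.089) → (79.280,109.788) → (53.148,109.713) → (23.525,97.863)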